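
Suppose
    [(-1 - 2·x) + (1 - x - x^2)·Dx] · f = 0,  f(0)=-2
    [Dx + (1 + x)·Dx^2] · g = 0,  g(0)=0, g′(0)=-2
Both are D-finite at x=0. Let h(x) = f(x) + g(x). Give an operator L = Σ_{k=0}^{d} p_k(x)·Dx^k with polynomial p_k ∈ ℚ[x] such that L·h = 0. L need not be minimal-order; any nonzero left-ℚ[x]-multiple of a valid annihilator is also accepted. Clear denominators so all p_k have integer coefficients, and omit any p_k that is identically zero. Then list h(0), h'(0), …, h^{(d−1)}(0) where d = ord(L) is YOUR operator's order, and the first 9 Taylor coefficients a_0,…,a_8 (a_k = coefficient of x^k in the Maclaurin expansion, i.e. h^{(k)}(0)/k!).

f: a_k = -2, -2, -4, -6, -10, -16, -26, -42, -68, …
g: a_k = 0, -2, 1, -2/3, 1/2, -2/5, 1/3, -2/7, 1/4, …
Sum ⇒ L₀ = lclm(L_f,L_g) in ℚ(x)⟨Dx⟩.
L = (26 + 70·x + 76·x^2 + 36·x^3 + 12·x^4)·Dx + (16 + 84·x + 160·x^2 + 144·x^3 + 74·x^4 + 20·x^5)·Dx^2 + (-5 - 11·x + x^2 + 23·x^3 + 29·x^4 + 17·x^5 + 4·x^6)·Dx^3  (order 3).
h: a_k = -2, -4, -3, -20/3, -19/2, -82/5, -77/3, -296/7, -271/4, …
ICs: h(0) = -2, h′(0) = -4, h′′(0) = -6.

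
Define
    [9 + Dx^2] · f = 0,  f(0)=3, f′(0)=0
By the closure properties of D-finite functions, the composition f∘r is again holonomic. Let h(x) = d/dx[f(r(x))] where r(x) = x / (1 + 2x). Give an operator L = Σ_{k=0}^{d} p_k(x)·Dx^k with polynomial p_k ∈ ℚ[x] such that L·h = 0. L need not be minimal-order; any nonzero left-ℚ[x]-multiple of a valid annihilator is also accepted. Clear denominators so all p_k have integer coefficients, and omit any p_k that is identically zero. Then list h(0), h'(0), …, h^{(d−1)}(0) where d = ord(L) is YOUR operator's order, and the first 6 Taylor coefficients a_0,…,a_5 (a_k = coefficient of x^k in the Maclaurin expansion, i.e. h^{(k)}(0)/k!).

L = (33 + 96·x + 96·x^2) + (12 + 72·x + 144·x^2 + 96·x^3)·Dx + (1 + 8·x + 24·x^2 + 32·x^3 + 16·x^4)·Dx^2  (order 2).
h: a_k = 0, -27, 162, -1215/2, 1755, -162729/40, …
ICs: h(0) = 0, h′(0) = -27.

f: a_k = 3, 0, -27/2, 0, 81/8, 0, …
Substitute x→r, Dx→(1/r')Dx; clear ⇒ L₀.
h=h₀': d/dx-closure on L₀ ⇒ L.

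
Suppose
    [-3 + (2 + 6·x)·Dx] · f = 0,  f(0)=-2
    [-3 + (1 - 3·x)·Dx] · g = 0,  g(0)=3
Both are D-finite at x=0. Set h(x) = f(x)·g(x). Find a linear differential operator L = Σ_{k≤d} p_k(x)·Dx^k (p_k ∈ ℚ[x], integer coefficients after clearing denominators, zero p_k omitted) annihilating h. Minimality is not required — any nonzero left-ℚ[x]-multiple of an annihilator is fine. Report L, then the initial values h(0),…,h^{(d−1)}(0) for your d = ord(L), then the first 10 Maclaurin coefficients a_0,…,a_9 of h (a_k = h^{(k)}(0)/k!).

f: a_k = -2, -3, 9/4, -27/8, 405/64, -1701/128, 15309/512, -72171/1024, 2814669/16384, -14073345/32768, …
g: a_k = 3, 9, 27, 81, 243, 729, 2187, 6561, 19683, 59049, …
Sym-product of L_f,L_g gives L₀ (≤ ord 1).
L = (9 + 9·x) + (-2 + 18·x^2)·Dx  (order 1).
h: a_k = -6, -27, -297/4, -1863/8, -43497/64, -266085/128, -3147093/512, -19099071/1024, -908311401/16384, -5492088441/32768, …
ICs: h(0) = -6.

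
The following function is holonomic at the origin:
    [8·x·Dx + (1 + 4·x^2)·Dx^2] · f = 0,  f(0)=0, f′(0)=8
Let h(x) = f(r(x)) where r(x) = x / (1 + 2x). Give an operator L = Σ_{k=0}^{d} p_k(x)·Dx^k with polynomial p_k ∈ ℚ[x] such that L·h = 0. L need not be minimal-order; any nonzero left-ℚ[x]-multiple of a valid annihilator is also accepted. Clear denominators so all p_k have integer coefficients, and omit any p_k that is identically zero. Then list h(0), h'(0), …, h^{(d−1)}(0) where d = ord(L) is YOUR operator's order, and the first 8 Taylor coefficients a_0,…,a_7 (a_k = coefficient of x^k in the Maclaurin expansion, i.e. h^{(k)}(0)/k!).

f: a_k = 0, 8, 0, -32/3, 0, 128/5, 0, -512/7, …
Change of var in L_f (x↦r) gives L₀.
L = (4 + 16·x)·Dx + (1 + 4·x + 8·x^2)·Dx^2  (order 2).
h: a_k = 0, 8, -16, 64/3, 0, -512/5, 1024/3, -4096/7, …
ICs: h(0) = 0, h′(0) = 8.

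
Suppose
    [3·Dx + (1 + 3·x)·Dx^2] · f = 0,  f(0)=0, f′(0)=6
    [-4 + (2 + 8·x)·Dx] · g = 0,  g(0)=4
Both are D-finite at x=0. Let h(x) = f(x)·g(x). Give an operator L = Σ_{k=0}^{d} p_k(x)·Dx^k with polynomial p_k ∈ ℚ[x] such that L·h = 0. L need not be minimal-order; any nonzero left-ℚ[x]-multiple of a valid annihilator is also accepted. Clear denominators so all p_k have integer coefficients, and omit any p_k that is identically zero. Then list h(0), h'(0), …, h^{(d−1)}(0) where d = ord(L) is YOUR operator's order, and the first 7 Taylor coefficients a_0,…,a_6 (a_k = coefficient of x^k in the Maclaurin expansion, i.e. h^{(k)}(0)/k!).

L = (6 + 12·x) + (-1 - 4·x)·Dx + (1 + 11·x + 40·x^2 + 48·x^3)·Dx^2  (order 2).
h: a_k = 0, 24, 12, -48, 150, -2316/5, 7248/5, …
ICs: h(0) = 0, h′(0) = 24.

f: a_k = 0, 6, -9, 18, -81/2, 486/5, -243, …
g: a_k = 4, 8, -8, 16, -40, 112, -336, …
h₀=f·g: eliminate ⇒ L₀, order ≤ 2·1.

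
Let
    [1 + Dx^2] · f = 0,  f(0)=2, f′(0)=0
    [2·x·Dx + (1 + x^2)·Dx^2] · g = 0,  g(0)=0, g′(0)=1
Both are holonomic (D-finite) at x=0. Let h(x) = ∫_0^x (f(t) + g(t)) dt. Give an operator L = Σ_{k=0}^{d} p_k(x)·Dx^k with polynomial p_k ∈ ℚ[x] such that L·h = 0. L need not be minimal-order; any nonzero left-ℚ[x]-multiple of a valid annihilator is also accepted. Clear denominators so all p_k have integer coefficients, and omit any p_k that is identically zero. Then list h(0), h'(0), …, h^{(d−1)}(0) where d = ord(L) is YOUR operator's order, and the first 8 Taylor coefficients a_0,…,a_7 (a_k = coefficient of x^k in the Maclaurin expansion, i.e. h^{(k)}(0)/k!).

L = (-22·x + 28·x^3 + 2·x^5)·Dx^2 + (-1 + 7·x^2 + 9·x^4 + x^6)·Dx^3 + (-22·x + 28·x^3 + 2·x^5)·Dx^4 + (-1 + 7·x^2 + 9·x^4 + x^6)·Dx^5  (order 5).
h: a_k = 0, 2, 1/2, -1/3, -1/12, 1/60, 1/30, -1/2520, …
ICs: h(0) = 0, h′(0) = 2, h′′(0) = 1, h′′′(0) = -2, h′′′′(0) = -2.

f: a_k = 2, 0, -1, 0, 1/12, 0, -1/360, 0, …
g: a_k = 0, 1, 0, -1/3, 0, 1/5, 0, -1/7, …
Sum ⇒ L₀ = lclm(L_f,L_g) in ℚ(x)⟨Dx⟩.
Integrate: L := L₀·Dx.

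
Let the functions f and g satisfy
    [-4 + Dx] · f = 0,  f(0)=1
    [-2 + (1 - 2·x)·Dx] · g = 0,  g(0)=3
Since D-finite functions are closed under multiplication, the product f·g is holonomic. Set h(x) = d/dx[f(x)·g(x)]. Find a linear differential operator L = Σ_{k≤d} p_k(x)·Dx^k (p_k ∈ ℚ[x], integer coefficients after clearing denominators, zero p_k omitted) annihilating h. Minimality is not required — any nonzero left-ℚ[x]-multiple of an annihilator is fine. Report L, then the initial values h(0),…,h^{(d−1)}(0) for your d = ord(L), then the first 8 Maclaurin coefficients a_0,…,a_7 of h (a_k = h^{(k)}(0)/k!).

f: a_k = 1, 4, 8, 32/3, 32/3, 128/15, 256/45, 1024/315, …
g: a_k = 3, 6, 12, 24, 48, 96, 192, 384, …
f·g: L₀ = L_f ⊗_s L_g, ord ≤ 1·1.
Derive L from L₀ (diff closure).
L = (20 - 48·x + 32·x^2) + (-3 + 10·x - 8·x^2)·Dx  (order 1).
h: a_k = 18, 120, 456, 1344, 3488, 42368/5, 19840, 4765696/105, …
ICs: h(0) = 18.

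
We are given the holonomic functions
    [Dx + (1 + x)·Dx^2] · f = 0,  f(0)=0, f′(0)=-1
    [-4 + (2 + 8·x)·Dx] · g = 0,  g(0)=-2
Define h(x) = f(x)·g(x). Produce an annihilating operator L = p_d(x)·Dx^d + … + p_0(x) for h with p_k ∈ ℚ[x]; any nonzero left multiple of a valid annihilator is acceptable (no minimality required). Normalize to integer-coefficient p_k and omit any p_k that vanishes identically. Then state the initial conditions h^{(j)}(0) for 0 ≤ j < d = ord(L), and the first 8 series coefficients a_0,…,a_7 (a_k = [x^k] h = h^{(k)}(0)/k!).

f: a_k = 0, -1, 1/2, -1/3, 1/4, -1/5, 1/6, -1/7, …
g: a_k = -2, -4, 4, -8, 20, -56, 168, -528, …
f·g: L₀ = L_f ⊗_s L_g, ord ≤ 2·1.
L = (10 + 4·x) + (-3 - 12·x)·Dx + (1 + 9·x + 24·x^2 + 16·x^3)·Dx^2  (order 2).
h: a_k = 0, 2, 3, -16/3, 65/6, -389/15, 1052/15, -21614/105, …
ICs: h(0) = 0, h′(0) = 2.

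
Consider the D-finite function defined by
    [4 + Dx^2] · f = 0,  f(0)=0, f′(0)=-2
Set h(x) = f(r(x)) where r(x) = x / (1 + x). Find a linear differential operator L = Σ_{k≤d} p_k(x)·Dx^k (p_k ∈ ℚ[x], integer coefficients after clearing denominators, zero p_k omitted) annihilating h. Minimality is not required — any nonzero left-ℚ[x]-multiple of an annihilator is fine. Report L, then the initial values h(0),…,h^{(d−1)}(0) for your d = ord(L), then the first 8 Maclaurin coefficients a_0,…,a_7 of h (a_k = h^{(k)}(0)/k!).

L = 4 + (2 + 6·x + 6·x^2 + 2·x^3)·Dx + (1 + 4·x + 6·x^2 + 4·x^3 + x^4)·Dx^2  (order 2).
h: a_k = 0, -2, 2, -2/3, -2, 86/15, -10, 4418/315, …
ICs: h(0) = 0, h′(0) = -2.

f: a_k = 0, -2, 0, 4/3, 0, -4/15, 0, 8/315, …
L₀ from L_f via x↦r, Dx↦r'^{-1}Dx.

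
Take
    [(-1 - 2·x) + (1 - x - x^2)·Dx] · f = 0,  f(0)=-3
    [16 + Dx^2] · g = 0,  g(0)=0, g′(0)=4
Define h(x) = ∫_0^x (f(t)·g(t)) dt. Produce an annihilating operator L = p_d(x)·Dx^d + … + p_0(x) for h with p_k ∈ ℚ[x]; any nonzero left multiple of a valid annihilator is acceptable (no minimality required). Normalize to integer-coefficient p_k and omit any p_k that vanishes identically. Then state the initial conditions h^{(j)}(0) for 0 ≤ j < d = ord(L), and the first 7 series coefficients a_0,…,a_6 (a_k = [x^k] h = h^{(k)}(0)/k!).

L = (-14 + 16·x + 16·x^2)·Dx + (2 + 4·x)·Dx^2 + (-1 + x + x^2)·Dx^3  (order 3).
h: a_k = 0, 0, -6, -4, 2, -4/5, -18/5, …
ICs: h(0) = 0, h′(0) = 0, h′′(0) = -12.

f: a_k = -3, -3, -6, -9, -15, -24, -39, …
g: a_k = 0, 4, 0, -32/3, 0, 128/15, 0, …
f·g: L₀ = L_f ⊗_s L_g, ord ≤ 1·2.
Integrate: L := L₀·Dx.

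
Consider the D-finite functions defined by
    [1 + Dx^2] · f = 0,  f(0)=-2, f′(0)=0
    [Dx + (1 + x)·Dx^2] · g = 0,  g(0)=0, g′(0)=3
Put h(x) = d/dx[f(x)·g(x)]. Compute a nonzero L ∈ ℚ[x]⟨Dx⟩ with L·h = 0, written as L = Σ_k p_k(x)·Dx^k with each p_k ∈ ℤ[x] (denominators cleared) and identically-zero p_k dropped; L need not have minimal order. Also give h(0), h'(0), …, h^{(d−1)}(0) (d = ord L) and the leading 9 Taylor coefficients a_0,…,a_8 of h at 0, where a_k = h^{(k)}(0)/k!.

f: a_k = -2, 0, 1, 0, -1/12, 0, 1/360, 0, -1/20160, …
g: a_k = 0, 3, -3/2, 1, -3/4, 3/5, -1/2, 3/7, -3/8, …
h₀=f·g: eliminate ⇒ L₀, order ≤ 2·2.
h=h₀': d/dx-closure on L₀ ⇒ L.
L = (-25 - 44·x - 42·x^2 + 12·x^3 + 43·x^4 + 24·x^5 + 4·x^6) + (-24 - 32·x + 20·x^2 + 60·x^3 + 40·x^4 + 8·x^5)·Dx + (-28 - 44·x - 14·x^2 + 72·x^3 + 98·x^4 + 48·x^5 + 8·x^6)·Dx^2 + (-24 - 32·x + 20·x^2 + 60·x^3 + 40·x^4 + 8·x^5)·Dx^3 + (-3 + 28·x^2 + 60·x^3 + 55·x^4 + 24·x^5 + 4·x^6)·Dx^4  (order 4).
h: a_k = -6, 6, 3, 0, -9/4, 9/4, -93/40, 37/15, -1151/448, …
ICs: h(0) = -6, h′(0) = 6, h′′(0) = 6, h′′′(0) = 0.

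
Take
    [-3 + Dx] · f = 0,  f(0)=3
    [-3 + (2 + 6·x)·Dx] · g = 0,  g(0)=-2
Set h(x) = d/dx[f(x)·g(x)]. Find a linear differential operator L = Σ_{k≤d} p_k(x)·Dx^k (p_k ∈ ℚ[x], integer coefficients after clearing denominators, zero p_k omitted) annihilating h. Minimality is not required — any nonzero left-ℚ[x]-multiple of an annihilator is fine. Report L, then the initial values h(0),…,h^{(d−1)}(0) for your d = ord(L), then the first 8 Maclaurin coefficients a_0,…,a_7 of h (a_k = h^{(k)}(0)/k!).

f: a_k = 3, 9, 27/2, 27/2, 81/8, 243/40, 243/80, 729/560, …
g: a_k = -2, -3, 9/4, -27/8, 405/64, -1701/128, 15309/512, -72171/1024, …
Product ⇒ symmetric product L₀, ord ≤ 1.
Derive L from L₀ (diff closure).
L = (7 + 36·x + 36·x^2) + (-2 - 10·x - 12·x^2)·Dx  (order 1).
h: a_k = -27, -189/2, -1377/8, -2673/16, -26001/128, 64881/1280, -2456001/5120, 86498037/71680, …
ICs: h(0) = -27.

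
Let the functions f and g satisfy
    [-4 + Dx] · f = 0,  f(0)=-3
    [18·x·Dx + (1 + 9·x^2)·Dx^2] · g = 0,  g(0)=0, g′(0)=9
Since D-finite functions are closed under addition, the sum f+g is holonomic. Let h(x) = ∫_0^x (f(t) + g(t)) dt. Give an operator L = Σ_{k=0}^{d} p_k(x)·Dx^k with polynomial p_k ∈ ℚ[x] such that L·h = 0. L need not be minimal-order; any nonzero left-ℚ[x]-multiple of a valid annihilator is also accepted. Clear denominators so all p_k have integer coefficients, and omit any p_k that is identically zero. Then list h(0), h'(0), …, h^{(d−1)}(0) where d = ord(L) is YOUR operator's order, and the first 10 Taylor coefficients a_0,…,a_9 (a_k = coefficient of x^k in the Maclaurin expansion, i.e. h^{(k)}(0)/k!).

L = (36 - 144·x - 972·x^2 - 1296·x^3)·Dx^2 + (-17 + 99·x^2 - 648·x^4)·Dx^3 + (2 + 9·x + 36·x^2 + 81·x^3 + 162·x^4)·Dx^4  (order 4).
h: a_k = 0, -3, -3/2, -8, -59/4, -32/5, 601/30, -256/105, -99439/840, -512/945, …
ICs: h(0) = 0, h′(0) = -3, h′′(0) = -3, h′′′(0) = -48.

f: a_k = -3, -12, -24, -32, -32, -128/5, -256/15, -1024/105, -512/105, -2048/945, …
g: a_k = 0, 9, 0, -27, 0, 729/5, 0, -6561/7, 0, 6561, …
L₀ := lclm(L_f,L_g); ord L₀ ≤ 1+2.
Integrate: L := L₀·Dx.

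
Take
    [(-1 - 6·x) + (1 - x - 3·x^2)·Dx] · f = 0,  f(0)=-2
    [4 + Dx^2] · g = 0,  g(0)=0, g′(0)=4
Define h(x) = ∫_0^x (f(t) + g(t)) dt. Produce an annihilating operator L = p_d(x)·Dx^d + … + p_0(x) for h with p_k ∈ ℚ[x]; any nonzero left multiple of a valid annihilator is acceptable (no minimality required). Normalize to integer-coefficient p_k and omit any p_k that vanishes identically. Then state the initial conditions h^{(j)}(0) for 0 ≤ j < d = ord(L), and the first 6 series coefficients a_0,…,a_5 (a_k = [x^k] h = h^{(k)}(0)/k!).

f: a_k = -2, -2, -8, -14, -38, -80, …
g: a_k = 0, 4, 0, -8/3, 0, 8/15, …
h₀=f+g: left-lcm gives L₀, ord ≤ 3.
h=∫₀ˣh₀: take L = L₀·Dx.
L = (92 + 608·x + 512·x^2 + 1104·x^3 + 360·x^4 + 432·x^5)·Dx + (-24 + 4·x + 24·x^2 + 80·x^3 + 180·x^4 + 216·x^5 + 216·x^6)·Dx^2 + (23 + 152·x + 128·x^2 + 276·x^3 + 90·x^4 + 108·x^5)·Dx^3 + (-6 + x + 6·x^2 + 20·x^3 + 45·x^4 + 54·x^5 + 54·x^6)·Dx^4  (order 4).
h: a_k = 0, -2, 1, -8/3, -25/6, -38/5, …
ICs: h(0) = 0, h′(0) = -2, h′′(0) = 2, h′′′(0) = -16.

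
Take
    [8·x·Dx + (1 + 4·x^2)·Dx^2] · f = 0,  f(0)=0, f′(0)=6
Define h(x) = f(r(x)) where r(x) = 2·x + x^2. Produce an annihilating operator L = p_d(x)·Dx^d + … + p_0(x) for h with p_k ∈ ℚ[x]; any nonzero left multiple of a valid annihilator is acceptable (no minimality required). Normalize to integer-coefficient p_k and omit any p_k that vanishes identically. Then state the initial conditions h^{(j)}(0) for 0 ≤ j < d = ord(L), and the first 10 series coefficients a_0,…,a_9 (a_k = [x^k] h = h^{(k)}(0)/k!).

L = (-1 + 32·x + 64·x^2 + 48·x^3 + 12·x^4)·Dx + (1 + x + 16·x^2 + 32·x^3 + 20·x^4 + 4·x^5)·Dx^2  (order 2).
h: a_k = 0, 12, 6, -64, -96, 2832/5, 1528, -38400/7, -23808, 152128/3, …
ICs: h(0) = 0, h′(0) = 12.

f: a_k = 0, 6, 0, -8, 0, 96/5, 0, -384/7, 0, 512/3, …
L₀ from L_f via x↦r, Dx↦r'^{-1}Dx.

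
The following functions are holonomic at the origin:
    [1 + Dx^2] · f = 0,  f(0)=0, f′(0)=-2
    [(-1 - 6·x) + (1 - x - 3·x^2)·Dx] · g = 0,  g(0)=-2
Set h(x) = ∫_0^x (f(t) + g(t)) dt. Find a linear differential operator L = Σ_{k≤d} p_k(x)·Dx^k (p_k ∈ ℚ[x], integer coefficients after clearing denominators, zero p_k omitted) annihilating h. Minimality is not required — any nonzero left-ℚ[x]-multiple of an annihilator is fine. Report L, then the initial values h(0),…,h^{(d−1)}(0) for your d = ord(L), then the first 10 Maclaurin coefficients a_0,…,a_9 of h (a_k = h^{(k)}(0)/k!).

f: a_k = 0, -2, 0, 1/3, 0, -1/60, 0, 1/2520, 0, -1/181440, …
g: a_k = -2, -2, -8, -14, -38, -80, -194, -434, -1016, -2318, …
Sum ⇒ L₀ = lclm(L_f,L_g) in ℚ(x)⟨Dx⟩.
∫: right-multiply L₀ by Dx.
L = (-43 - 292·x - 307·x^2 - 624·x^3 - 45·x^4 - 54·x^5)·Dx + (9 + 7·x + 6·x^2 - 91·x^3 - 144·x^4 - 27·x^5 - 27·x^6)·Dx^2 + (-43 - 292·x - 307·x^2 - 624·x^3 - 45·x^4 - 54·x^5)·Dx^3 + (9 + 7·x + 6·x^2 - 91·x^3 - 144·x^4 - 27·x^5 - 27·x^6)·Dx^4  (order 4).
h: a_k = 0, -2, -2, -8/3, -41/12, -38/5, -4801/360, -194/7, -1093679/20160, -1016/9, …
ICs: h(0) = 0, h′(0) = -2, h′′(0) = -4, h′′′(0) = -16.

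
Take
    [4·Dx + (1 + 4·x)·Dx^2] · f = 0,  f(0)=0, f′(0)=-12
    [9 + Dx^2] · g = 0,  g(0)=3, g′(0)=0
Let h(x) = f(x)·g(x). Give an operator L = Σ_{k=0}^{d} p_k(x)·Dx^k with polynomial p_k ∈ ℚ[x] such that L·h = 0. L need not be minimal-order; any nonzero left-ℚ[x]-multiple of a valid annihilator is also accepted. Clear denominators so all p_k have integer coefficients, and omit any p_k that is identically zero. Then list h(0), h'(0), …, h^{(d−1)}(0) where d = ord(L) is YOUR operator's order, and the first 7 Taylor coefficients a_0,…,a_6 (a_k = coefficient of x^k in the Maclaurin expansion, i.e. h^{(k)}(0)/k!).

L = (-2043 - 1296·x + 44064·x^2 + 186624·x^3 + 186624·x^4) + (72 + 5472·x + 31104·x^2 + 41472·x^3)·Dx + (-182 + 864·x + 12096·x^2 + 41472·x^3 + 41472·x^4)·Dx^2 + (8 + 608·x + 3456·x^2 + 4608·x^3)·Dx^3 + (5 + 112·x + 800·x^2 + 2304·x^3 + 2304·x^4)·Dx^4  (order 4).
h: a_k = 0, -36, 72, -30, 252, -11007/10, 3795, …
ICs: h(0) = 0, h′(0) = -36, h′′(0) = 144, h′′′(0) = -180.

f: a_k = 0, -12, 24, -64, 192, -3072/5, 2048, …
g: a_k = 3, 0, -27/2, 0, 81/8, 0, -243/80, …
L₀ := L_f ⊗_s L_g (sym. prod.), ord ≤ 4.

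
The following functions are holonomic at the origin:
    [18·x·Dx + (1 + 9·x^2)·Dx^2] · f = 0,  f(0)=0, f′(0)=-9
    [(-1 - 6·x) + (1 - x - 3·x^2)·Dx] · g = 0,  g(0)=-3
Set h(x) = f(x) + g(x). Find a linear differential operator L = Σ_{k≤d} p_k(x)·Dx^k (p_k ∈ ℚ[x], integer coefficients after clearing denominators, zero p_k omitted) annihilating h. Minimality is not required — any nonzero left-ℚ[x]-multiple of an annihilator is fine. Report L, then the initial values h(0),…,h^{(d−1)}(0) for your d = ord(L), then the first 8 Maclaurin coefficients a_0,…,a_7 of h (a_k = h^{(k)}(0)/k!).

f: a_k = 0, -9, 0, 27, 0, -729/5, 0, 6561/7, …
g: a_k = -3, -3, -12, -21, -57, -120, -291, -651, …
Sum ⇒ L₀ = lclm(L_f,L_g) in ℚ(x)⟨Dx⟩.
L = (72 - 288·x - 4428·x^2 - 9720·x^3 - 33534·x^4 - 13122·x^6)·Dx + (-30 - 180·x - 144·x^2 - 1728·x^3 - 9153·x^4 - 23814·x^5 - 2187·x^6 - 13122·x^7)·Dx^2 + (4 + 14·x + 114·x^2 - 36·x^3 + 459·x^4 - 1539·x^5 - 2430·x^6 - 729·x^7 - 2187·x^8)·Dx^3  (order 3).
h: a_k = -3, -12, -12, 6, -57, -1329/5, -291, 2004/7, …
ICs: h(0) = -3, h′(0) = -12, h′′(0) = -24.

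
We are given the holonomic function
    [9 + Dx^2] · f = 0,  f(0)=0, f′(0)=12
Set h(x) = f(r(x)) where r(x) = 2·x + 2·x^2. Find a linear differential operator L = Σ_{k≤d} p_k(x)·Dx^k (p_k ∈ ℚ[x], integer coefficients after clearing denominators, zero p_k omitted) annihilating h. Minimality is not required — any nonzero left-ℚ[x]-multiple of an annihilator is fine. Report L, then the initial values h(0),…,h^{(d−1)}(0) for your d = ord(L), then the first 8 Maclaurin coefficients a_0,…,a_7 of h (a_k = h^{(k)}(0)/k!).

L = (36 + 216·x + 432·x^2 + 288·x^3) - 2·Dx + (1 + 2·x)·Dx^2  (order 2).
h: a_k = 0, 24, 24, -144, -432, -864/5, 1152, 82944/35, …
ICs: h(0) = 0, h′(0) = 24.

f: a_k = 0, 12, 0, -18, 0, 81/10, 0, -243/140, …
h₀=f(r): pull back L_f along r ⇒ L₀.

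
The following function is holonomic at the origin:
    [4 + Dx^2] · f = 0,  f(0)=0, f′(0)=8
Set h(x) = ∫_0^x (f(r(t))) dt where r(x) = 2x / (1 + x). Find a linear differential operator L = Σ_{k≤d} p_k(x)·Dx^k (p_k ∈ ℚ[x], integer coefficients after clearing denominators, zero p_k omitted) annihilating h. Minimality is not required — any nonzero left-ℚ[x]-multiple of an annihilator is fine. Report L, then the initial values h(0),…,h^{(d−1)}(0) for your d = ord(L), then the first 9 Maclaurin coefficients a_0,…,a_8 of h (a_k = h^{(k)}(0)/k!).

L = 16·Dx + (2 + 6·x + 6·x^2 + 2·x^3)·Dx^2 + (1 + 4·x + 6·x^2 + 4·x^3 + x^4)·Dx^3  (order 3).
h: a_k = 0, 0, 8, -16/3, -20/3, 112/5, -1544/45, 240/7, -4922/315, …
ICs: h(0) = 0, h′(0) = 0, h′′(0) = 16.

f: a_k = 0, 8, 0, -16/3, 0, 16/15, 0, -32/315, 0, …
L₀ from L_f via x↦r, Dx↦r'^{-1}Dx.
h=∫h₀ ⇒ L = L₀·Dx.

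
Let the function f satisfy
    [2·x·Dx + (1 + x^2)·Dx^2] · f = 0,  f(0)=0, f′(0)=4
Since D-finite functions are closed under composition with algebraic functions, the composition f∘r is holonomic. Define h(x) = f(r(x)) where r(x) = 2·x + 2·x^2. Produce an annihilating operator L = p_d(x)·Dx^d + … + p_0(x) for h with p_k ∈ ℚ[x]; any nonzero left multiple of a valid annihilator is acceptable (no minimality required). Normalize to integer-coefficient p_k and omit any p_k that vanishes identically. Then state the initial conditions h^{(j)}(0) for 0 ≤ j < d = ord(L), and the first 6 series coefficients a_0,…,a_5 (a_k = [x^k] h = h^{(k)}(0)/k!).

f: a_k = 0, 4, 0, -4/3, 0, 4/5, …
L₀ from L_f via x↦r, Dx↦r'^{-1}Dx.
L = (-2 + 8·x + 32·x^2 + 48·x^3 + 24·x^4)·Dx + (1 + 2·x + 4·x^2 + 16·x^3 + 20·x^4 + 8·x^5)·Dx^2  (order 2).
h: a_k = 0, 8, 8, -32/3, -32, -32/5, …
ICs: h(0) = 0, h′(0) = 8.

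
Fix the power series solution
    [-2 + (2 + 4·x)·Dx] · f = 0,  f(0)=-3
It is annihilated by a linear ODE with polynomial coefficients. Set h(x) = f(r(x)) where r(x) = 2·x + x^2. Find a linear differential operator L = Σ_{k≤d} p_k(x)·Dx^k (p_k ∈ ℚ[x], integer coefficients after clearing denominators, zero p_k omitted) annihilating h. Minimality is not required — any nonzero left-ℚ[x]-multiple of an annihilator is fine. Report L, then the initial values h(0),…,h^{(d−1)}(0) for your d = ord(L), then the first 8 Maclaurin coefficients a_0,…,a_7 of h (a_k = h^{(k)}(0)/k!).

L = (-2 - 2·x) + (1 + 4·x + 2·x^2)·Dx  (order 1).
h: a_k = -3, -6, 3, -6, 27/2, -33, 171/2, -231, …
ICs: h(0) = -3.

f: a_k = -3, -3, 3/2, -3/2, 15/8, -21/8, 63/16, -99/16, …
Change of var in L_f (x↦r) gives L₀.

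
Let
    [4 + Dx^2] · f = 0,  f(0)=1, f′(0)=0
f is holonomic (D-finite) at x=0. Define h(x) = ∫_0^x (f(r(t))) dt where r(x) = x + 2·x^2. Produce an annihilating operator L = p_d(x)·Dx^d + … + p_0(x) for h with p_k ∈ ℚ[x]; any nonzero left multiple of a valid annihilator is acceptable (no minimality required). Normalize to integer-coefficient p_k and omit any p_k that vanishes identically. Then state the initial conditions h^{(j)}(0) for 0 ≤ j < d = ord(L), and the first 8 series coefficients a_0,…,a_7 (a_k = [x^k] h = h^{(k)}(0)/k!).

L = (4 + 48·x + 192·x^2 + 256·x^3)·Dx - 4·Dx^2 + (1 + 4·x)·Dx^3  (order 3).
h: a_k = 0, 1, 0, -2/3, -2, -22/15, 8/9, 716/315, …
ICs: h(0) = 0, h′(0) = 1, h′′(0) = 0.

f: a_k = 1, 0, -2, 0, 2/3, 0, -4/45, 0, …
Change of var in L_f (x↦r) gives L₀.
Integrate: L := L₀·Dx.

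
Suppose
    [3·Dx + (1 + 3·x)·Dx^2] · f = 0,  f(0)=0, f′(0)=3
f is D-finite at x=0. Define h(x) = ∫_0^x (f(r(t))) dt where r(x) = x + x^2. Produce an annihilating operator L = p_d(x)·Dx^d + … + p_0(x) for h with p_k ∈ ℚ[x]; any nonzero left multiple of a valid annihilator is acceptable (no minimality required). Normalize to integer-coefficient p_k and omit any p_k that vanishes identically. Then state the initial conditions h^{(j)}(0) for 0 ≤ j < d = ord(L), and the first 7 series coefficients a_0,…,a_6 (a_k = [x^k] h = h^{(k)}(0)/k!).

f: a_k = 0, 3, -9/2, 9, -81/4, 243/5, -243/2, …
Substitute x→r, Dx→(1/r')Dx; clear ⇒ L₀.
Integrate: L := L₀·Dx.
L = (1 + 6·x + 6·x^2)·Dx^2 + (1 + 5·x + 9·x^2 + 6·x^3)·Dx^3  (order 3).
h: a_k = 0, 0, 3/2, -1/2, 0, 9/20, -9/10, …
ICs: h(0) = 0, h′(0) = 0, h′′(0) = 3.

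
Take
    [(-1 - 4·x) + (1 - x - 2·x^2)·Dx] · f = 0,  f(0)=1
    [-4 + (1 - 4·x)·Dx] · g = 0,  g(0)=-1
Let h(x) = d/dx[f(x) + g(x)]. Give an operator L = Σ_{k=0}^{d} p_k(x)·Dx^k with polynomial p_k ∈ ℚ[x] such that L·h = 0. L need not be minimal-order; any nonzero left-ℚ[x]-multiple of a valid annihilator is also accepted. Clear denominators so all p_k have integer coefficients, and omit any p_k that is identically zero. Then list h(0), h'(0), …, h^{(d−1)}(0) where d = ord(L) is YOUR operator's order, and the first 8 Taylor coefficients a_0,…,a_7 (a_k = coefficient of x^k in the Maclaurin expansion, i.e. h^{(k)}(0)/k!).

L = (168 + 192·x + 1728·x^2 - 768·x^3 + 768·x^4) + (-33 - 144·x + 264·x^2 + 1056·x^3 - 576·x^4 + 768·x^5)·Dx + (1 + 13·x - 100·x^2 + 120·x^3 + 40·x^4 - 64·x^5 + 128·x^6)·Dx^2  (order 2).
h: a_k = -3, -26, -177, -980, -5015, -24318, -114093, -522920, …
ICs: h(0) = -3, h′(0) = -26.

f: a_k = 1, 1, 3, 5, 11, 21, 43, 85, …
g: a_k = -1, -4, -16, -64, -256, -1024, -4096, -16384, …
h₀=f+g: left-lcm gives L₀, ord ≤ 2.
Derive L from L₀ (diff closure).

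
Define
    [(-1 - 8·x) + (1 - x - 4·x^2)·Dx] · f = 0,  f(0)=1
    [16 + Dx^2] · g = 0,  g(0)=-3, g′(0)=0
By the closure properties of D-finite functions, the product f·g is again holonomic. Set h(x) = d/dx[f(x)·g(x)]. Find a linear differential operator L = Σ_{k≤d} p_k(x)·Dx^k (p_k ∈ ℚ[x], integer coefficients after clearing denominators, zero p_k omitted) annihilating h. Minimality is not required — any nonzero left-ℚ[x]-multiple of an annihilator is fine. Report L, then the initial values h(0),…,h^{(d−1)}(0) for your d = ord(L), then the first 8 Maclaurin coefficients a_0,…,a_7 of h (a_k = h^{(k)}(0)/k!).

L = (-12 - 64·x - 224·x^2 + 256·x^3 + 512·x^4) + (-1 - 4·x + 48·x^2 + 128·x^3)·Dx + (1 - 3·x - 10·x^2 + 16·x^3 + 32·x^4)·Dx^2  (order 2).
h: a_k = -3, 18, -9, 4, -55, 302/5, -3563/15, 408/35, …
ICs: h(0) = -3, h′(0) = 18.

f: a_k = 1, 1, 5, 9, 29, 65, 181, 441, …
g: a_k = -3, 0, 24, 0, -32, 0, 256/15, 0, …
h₀=f·g: eliminate ⇒ L₀, order ≤ 1·2.
Differentiate: ansatz ord ≤ ord L₀ ⇒ L.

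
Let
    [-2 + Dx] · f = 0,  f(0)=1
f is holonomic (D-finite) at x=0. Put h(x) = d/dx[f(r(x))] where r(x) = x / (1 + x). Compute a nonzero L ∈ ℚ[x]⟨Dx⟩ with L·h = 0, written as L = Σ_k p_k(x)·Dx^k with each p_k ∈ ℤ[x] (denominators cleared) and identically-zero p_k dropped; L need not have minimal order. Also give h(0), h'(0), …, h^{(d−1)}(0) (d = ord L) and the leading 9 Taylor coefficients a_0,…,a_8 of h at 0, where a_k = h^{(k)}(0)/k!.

f: a_k = 1, 2, 2, 4/3, 2/3, 4/15, 4/45, 8/315, 2/315, …
Substitute x→r, Dx→(1/r')Dx; clear ⇒ L₀.
h₀' ⇒ L via d/dx closure of L₀.
L = -2·x + (-1 - 2·x - x^2)·Dx  (order 1).
h: a_k = 2, 0, -2, 8/3, -2, 8/15, 10/9, -256/105, 142/45, …
ICs: h(0) = 2.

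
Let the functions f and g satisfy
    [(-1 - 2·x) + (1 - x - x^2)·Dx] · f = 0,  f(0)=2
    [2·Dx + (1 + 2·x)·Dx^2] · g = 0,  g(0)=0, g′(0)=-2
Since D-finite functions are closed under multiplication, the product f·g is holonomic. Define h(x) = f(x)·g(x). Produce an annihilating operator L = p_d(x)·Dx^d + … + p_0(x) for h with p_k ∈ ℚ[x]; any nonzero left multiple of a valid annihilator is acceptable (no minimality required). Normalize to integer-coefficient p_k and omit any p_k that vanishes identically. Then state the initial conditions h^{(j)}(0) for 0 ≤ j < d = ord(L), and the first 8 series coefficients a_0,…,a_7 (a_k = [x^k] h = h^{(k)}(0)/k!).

L = (4 + 8·x) + (10·x + 10·x^2)·Dx + (-1 - x + 3·x^2 + 2·x^3)·Dx^2  (order 2).
h: a_k = 0, -4, 0, -28/3, -4/3, -352/15, -52/15, -6668/105, …
ICs: h(0) = 0, h′(0) = -4.

f: a_k = 2, 2, 4, 6, 10, 16, 26, 42, …
g: a_k = 0, -2, 2, -8/3, 4, -32/5, 32/3, -128/7, …
L₀ := L_f ⊗_s L_g (sym. prod.), ord ≤ 2.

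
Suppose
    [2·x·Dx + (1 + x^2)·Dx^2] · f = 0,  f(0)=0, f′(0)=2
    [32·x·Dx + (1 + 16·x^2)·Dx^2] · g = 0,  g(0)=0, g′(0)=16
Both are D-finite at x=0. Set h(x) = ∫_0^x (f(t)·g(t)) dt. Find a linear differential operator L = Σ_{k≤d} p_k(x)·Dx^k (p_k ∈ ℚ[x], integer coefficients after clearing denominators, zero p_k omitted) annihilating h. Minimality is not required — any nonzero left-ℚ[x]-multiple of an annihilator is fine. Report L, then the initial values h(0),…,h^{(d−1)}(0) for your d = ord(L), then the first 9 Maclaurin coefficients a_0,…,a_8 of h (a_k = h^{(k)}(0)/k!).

f: a_k = 0, 2, 0, -2/3, 0, 2/5, 0, -2/7, 0, …
g: a_k = 0, 16, 0, -256/3, 0, 4096/5, 0, -65536/7, 0, …
Product ⇒ symmetric product L₀, ord ≤ 4.
h=∫₀ˣh₀: take L = L₀·Dx.
L = (-384·x - 10880·x^3 - 16384·x^5 + 34816·x^7 + 98304·x^9)·Dx^2 + (-68 - 3916·x^2 - 19584·x^4 - 14336·x^6 + 121856·x^8 + 147456·x^10)·Dx^3 + (-136·x - 2632·x^3 - 6528·x^5 + 16448·x^7 + 69632·x^9 + 49152·x^11)·Dx^4 + (-1 - 34·x^2 - 305·x^4 + 4880·x^8 + 8704·x^10 + 4096·x^12)·Dx^5  (order 5).
h: a_k = 0, 0, 0, 32/3, 0, -544/15, 0, 76576/315, 0, …
ICs: h(0) = 0, h′(0) = 0, h′′(0) = 0, h′′′(0) = 64, h′′′′(0) = 0.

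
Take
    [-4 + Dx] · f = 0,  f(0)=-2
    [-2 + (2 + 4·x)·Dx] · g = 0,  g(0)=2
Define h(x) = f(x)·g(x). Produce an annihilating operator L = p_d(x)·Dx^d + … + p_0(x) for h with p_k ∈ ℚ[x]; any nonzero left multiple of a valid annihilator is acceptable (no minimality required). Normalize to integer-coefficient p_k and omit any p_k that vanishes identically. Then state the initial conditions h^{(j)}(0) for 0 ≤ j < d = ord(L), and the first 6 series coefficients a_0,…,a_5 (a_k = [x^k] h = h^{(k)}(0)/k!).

L = (-5 - 8·x) + (1 + 2·x)·Dx  (order 1).
h: a_k = -4, -20, -46, -206/3, -449/6, -1949/30, …
ICs: h(0) = -4.

f: a_k = -2, -8, -16, -64/3, -64/3, -256/15, …
g: a_k = 2, 2, -1, 1, -5/4, 7/4, …
Sym-product of L_f,L_g gives L₀ (≤ ord 1).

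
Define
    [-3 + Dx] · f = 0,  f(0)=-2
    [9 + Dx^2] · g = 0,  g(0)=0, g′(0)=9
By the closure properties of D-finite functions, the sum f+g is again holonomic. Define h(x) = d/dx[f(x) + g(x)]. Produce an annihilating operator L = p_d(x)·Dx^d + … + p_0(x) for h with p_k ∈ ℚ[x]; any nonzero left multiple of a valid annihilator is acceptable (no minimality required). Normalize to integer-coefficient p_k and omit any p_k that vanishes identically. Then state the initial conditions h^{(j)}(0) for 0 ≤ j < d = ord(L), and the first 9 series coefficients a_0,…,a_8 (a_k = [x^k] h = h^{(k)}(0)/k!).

L = 27 - 9·Dx + 3·Dx^2 - Dx^3  (order 3).
h: a_k = 3, -18, -135/2, -27, 81/8, -243/20, -243/16, -729/280, 2187/4480, …
ICs: h(0) = 3, h′(0) = -18, h′′(0) = -135.

f: a_k = -2, -6, -9, -9, -27/4, -81/20, -81/40, -243/280, -729/2240, …
g: a_k = 0, 9, 0, -27/2, 0, 243/40, 0, -729/560, 0, …
L₀ := lclm(L_f,L_g); ord L₀ ≤ 1+2.
h₀' ⇒ L via d/dx closure of L₀.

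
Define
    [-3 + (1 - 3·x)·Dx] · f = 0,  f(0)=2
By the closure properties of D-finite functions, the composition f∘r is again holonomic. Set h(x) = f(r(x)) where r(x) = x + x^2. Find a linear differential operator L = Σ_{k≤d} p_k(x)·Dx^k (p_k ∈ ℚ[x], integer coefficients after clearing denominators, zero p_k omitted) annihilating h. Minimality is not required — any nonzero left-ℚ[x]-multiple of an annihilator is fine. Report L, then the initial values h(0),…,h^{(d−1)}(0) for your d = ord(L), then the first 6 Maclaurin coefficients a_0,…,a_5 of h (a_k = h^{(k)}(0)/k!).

f: a_k = 2, 6, 18, 54, 162, 486, …
Substitute x→r, Dx→(1/r')Dx; clear ⇒ L₀.
L = (3 + 6·x) + (-1 + 3·x + 3·x^2)·Dx  (order 1).
h: a_k = 2, 6, 24, 90, 342, 1296, …
ICs: h(0) = 2.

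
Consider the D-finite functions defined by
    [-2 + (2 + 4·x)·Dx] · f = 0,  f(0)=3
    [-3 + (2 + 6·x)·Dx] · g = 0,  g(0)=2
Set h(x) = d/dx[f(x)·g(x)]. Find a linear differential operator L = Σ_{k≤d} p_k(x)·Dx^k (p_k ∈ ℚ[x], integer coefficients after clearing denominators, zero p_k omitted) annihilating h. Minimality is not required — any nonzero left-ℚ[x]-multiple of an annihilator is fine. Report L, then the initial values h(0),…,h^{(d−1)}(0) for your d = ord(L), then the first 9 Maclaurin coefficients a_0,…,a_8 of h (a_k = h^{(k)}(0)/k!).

L = -1 + (-10 - 74·x - 180·x^2 - 144·x^3)·Dx  (order 1).
h: a_k = 15, -3/2, 45/8, -303/16, 7725/128, -47709/256, 578025/1024, -3459015/2048, 164299725/32768, …
ICs: h(0) = 15.

f: a_k = 3, 3, -3/2, 3/2, -15/8, 21/8, -63/16, 99/16, -1287/128, …
g: a_k = 2, 3, -9/4, 27/8, -405/64, 1701/128, -15309/512, 72171/1024, -2814669/16384, …
Product ⇒ symmetric product L₀, ord ≤ 1.
h=h₀': d/dx-closure on L₀ ⇒ L.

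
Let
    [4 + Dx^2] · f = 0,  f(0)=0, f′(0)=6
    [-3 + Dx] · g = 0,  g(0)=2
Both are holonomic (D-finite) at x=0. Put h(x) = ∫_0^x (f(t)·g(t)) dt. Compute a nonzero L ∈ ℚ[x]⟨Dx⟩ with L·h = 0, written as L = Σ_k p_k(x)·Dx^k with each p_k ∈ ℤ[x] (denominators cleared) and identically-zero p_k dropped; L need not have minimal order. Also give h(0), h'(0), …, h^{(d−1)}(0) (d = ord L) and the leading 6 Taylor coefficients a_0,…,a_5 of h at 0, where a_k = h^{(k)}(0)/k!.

L = 13·Dx - 6·Dx^2 + Dx^3  (order 3).
h: a_k = 0, 0, 6, 12, 23/2, 6, …
ICs: h(0) = 0, h′(0) = 0, h′′(0) = 12.

f: a_k = 0, 6, 0, -4, 0, 4/5, …
g: a_k = 2, 6, 9, 9, 27/4, 81/20, …
Product ⇒ symmetric product L₀, ord ≤ 2.
Integrate: L := L₀·Dx.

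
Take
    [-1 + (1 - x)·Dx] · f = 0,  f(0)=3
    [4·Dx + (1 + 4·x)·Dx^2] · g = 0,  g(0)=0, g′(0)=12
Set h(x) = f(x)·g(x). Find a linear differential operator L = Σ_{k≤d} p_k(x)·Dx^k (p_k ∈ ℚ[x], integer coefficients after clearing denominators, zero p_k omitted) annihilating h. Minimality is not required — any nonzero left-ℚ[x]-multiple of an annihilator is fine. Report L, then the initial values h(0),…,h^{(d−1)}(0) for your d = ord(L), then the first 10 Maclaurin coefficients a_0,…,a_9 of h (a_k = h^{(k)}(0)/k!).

L = 4 + (-2 + 12·x)·Dx + (-1 - 3·x + 4·x^2)·Dx^2  (order 2).
h: a_k = 0, 36, -36, 156, -420, 7116/5, -23604/5, 572052/35, -2008428/35, 7166612/35, …
ICs: h(0) = 0, h′(0) = 36.

f: a_k = 3, 3, 3, 3, 3, 3, 3, 3, 3, 3, …
g: a_k = 0, 12, -24, 64, -192, 3072/5, -2048, 49152/7, -24576, 262144/3, …
L₀ := L_f ⊗_s L_g (sym. prod.), ord ≤ 2.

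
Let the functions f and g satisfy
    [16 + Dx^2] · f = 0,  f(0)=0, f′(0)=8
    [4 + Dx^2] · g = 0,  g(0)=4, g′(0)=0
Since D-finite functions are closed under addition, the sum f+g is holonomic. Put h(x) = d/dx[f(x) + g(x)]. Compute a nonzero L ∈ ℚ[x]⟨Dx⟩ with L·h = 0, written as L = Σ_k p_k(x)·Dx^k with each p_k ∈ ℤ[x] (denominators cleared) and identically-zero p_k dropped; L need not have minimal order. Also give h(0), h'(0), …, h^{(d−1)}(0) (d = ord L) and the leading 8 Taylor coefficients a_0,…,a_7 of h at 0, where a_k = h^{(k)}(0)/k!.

L = 64 + 20·Dx^2 + Dx^4  (order 4).
h: a_k = 8, -16, -64, 32/3, 256/3, -32/15, -2048/45, 64/315, …
ICs: h(0) = 8, h′(0) = -16, h′′(0) = -128, h′′′(0) = 64.

f: a_k = 0, 8, 0, -64/3, 0, 256/15, 0, -2048/315, …
g: a_k = 4, 0, -8, 0, 8/3, 0, -16/45, 0, …
h₀=f+g: left-lcm gives L₀, ord ≤ 4.
Derive L from L₀ (diff closure).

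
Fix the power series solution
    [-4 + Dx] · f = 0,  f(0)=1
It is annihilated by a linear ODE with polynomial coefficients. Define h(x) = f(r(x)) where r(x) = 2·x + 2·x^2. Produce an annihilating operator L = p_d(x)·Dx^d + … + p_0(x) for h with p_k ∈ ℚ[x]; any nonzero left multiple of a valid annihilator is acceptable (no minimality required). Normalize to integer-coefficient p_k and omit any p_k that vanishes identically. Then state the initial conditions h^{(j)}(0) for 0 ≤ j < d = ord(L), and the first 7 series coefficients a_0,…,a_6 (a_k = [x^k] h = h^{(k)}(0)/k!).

f: a_k = 1, 4, 8, 32/3, 32/3, 128/15, 256/45, …
h₀=f(r): pull back L_f along r ⇒ L₀.
L = (-8 - 16·x) + Dx  (order 1).
h: a_k = 1, 8, 40, 448/3, 1376/3, 18176/15, 127744/45, …
ICs: h(0) = 1.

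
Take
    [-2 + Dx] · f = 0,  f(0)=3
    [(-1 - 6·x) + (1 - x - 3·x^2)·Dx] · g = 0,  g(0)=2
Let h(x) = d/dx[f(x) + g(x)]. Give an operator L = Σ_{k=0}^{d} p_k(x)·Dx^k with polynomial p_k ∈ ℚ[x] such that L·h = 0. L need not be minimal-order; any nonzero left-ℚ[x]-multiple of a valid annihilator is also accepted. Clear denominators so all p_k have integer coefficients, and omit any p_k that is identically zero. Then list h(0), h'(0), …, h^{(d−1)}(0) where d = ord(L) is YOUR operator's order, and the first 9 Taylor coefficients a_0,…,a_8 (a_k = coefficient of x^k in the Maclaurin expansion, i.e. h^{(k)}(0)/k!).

f: a_k = 3, 6, 6, 4, 2, 4/5, 4/15, 8/105, 2/105, …
g: a_k = 2, 2, 8, 14, 38, 80, 194, 434, 1016, …
L₀ := lclm(L_f,L_g); ord L₀ ≤ 1+1.
Derive L from L₀ (diff closure).
L = (26 + 268·x + 300·x^2 + 864·x^3 + 324·x^4) + (-19 - 136·x - 196·x^2 - 372·x^3 + 90·x^4 + 108·x^5)·Dx + (3 + x + 23·x^2 - 30·x^3 - 126·x^4 - 54·x^5)·Dx^2  (order 2).
h: a_k = 8, 28, 54, 160, 404, 5828/5, 45578/15, 853456/105, 2190514/105, …
ICs: h(0) = 8, h′(0) = 28.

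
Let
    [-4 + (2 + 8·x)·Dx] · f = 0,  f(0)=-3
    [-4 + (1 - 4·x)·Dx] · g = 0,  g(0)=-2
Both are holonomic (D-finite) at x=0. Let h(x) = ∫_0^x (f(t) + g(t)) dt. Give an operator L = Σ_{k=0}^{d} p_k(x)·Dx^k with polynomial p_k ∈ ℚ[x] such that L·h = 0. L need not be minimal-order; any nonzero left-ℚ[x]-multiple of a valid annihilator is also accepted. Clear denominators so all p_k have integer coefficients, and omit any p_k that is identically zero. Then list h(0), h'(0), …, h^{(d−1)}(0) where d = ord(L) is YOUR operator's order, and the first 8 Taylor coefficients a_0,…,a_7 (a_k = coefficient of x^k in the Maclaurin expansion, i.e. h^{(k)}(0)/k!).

f: a_k = -3, -6, 6, -12, 30, -84, 252, -792, …
g: a_k = -2, -8, -32, -128, -512, -2048, -8192, -32768, …
h₀=f+g: left-lcm gives L₀, ord ≤ 2.
Integrate: L := L₀·Dx.
L = (40 + 96·x)·Dx + (-18 - 112·x - 288·x^2)·Dx^2 + (1 + 12·x - 16·x^2 - 192·x^3)·Dx^3  (order 3).
h: a_k = 0, -5, -7, -26/3, -35, -482/5, -1066/3, -7940/7, …
ICs: h(0) = 0, h′(0) = -5, h′′(0) = -14.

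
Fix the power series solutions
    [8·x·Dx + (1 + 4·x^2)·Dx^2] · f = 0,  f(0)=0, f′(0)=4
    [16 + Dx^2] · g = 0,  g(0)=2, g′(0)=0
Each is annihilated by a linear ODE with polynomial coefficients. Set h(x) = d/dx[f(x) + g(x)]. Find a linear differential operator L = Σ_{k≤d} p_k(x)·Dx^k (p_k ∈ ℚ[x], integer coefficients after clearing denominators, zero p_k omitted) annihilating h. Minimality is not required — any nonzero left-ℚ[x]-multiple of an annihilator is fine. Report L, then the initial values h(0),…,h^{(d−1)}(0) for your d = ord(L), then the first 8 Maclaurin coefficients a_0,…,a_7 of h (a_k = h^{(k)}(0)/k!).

f: a_k = 0, 4, 0, -16/3, 0, 64/5, 0, -256/7, …
g: a_k = 2, 0, -16, 0, 64/3, 0, -512/45, 0, …
f+g: L₀ = lclm(L_f,L_g), ord ≤ 2+2.
Differentiate: ansatz ord ≤ ord L₀ ⇒ L.
L = (-512·x + 5120·x^3 + 4096·x^5) + (16 + 512·x^2 + 2304·x^4 + 2048·x^6)·Dx + (-32·x + 320·x^3 + 256·x^5)·Dx^2 + (1 + 32·x^2 + 144·x^4 + 128·x^6)·Dx^3  (order 3).
h: a_k = 4, -32, -16, 256/3, 64, -1024/15, -256, 8192/315, …
ICs: h(0) = 4, h′(0) = -32, h′′(0) = -32.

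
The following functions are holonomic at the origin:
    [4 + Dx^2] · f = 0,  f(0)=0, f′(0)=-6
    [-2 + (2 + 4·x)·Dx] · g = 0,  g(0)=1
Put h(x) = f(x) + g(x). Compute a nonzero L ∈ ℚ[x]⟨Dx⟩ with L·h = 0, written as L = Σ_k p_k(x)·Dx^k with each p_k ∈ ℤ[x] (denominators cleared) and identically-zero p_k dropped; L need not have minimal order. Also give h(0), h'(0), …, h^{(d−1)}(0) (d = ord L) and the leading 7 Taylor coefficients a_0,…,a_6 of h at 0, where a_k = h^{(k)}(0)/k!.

L = (-28 - 64·x - 64·x^2) + (12 + 88·x + 192·x^2 + 128·x^3)·Dx + (-7 - 16·x - 16·x^2)·Dx^2 + (3 + 22·x + 48·x^2 + 32·x^3)·Dx^3  (order 3).
h: a_k = 1, -5, -1/2, 9/2, -5/8, 3/40, -21/16, …
ICs: h(0) = 1, h′(0) = -5, h′′(0) = -1.

f: a_k = 0, -6, 0, 4, 0, -4/5, 0, …
g: a_k = 1, 1, -1/2, 1/2, -5/8, 7/8, -21/16, …
h₀=f+g: left-lcm gives L₀, ord ≤ 3.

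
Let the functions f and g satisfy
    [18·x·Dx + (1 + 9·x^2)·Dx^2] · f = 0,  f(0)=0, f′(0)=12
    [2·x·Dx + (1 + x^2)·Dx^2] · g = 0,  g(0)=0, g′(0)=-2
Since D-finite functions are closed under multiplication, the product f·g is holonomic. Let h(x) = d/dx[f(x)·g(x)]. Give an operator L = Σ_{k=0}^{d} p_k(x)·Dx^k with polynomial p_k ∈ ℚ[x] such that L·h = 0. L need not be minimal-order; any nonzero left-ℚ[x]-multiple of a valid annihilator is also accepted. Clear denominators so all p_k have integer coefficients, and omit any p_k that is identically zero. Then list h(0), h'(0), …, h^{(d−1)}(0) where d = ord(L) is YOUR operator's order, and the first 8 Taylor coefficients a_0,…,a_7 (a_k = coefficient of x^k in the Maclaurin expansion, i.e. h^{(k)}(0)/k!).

f: a_k = 0, 12, 0, -36, 0, 972/5, 0, -8748/7, …
g: a_k = 0, -2, 0, 2/3, 0, -2/5, 0, 2/7, …
Sym-product of L_f,L_g gives L₀ (≤ ord 4).
Differentiate: ansatz ord ≤ ord L₀ ⇒ L.
L = (-216·x - 3600·x^3 - 5184·x^5 + 6480·x^7 + 17496·x^9) + (-40 - 1452·x^2 - 6480·x^4 - 4536·x^6 + 22680·x^8 + 26244·x^10)·Dx + (-80·x - 980·x^3 - 2160·x^5 + 2952·x^7 + 12960·x^9 + 8748·x^11)·Dx^2 + (-1 - 20·x^2 - 109·x^4 + 981·x^8 + 1620·x^10 + 729·x^12)·Dx^3  (order 3).
h: a_k = 0, -48, 0, 320, 0, -12528/5, 0, 148224/7, …
ICs: h(0) = 0, h′(0) = -48, h′′(0) = 0.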